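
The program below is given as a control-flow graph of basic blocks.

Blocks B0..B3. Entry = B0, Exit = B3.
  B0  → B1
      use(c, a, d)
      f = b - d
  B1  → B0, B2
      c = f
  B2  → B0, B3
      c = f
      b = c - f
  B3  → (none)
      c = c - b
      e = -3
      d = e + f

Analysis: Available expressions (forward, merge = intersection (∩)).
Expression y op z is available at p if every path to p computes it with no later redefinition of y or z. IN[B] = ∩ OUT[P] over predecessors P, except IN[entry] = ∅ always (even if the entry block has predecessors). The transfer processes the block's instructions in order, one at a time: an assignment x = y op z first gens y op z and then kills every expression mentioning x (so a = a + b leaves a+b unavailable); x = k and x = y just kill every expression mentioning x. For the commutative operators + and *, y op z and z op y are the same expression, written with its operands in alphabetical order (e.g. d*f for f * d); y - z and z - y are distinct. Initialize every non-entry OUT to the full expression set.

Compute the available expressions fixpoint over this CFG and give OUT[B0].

Converged values:
  B0: | IN={} | OUT={b-d}
  B1: | IN={b-d} | OUT={b-d}
  B2: | IN={b-d} | OUT={c-f}
  B3: | IN={c-f} | OUT={e+f}

Merge at B0 (entry node, so the boundary value {} is joined with the incoming edge(s)): IN[B0] = {} ∩ OUT[B1] ∩ OUT[B2] = {}
Applying B0's transfer function to that IN value gives OUT[B0] (row B0 above).

Answer: {b-d}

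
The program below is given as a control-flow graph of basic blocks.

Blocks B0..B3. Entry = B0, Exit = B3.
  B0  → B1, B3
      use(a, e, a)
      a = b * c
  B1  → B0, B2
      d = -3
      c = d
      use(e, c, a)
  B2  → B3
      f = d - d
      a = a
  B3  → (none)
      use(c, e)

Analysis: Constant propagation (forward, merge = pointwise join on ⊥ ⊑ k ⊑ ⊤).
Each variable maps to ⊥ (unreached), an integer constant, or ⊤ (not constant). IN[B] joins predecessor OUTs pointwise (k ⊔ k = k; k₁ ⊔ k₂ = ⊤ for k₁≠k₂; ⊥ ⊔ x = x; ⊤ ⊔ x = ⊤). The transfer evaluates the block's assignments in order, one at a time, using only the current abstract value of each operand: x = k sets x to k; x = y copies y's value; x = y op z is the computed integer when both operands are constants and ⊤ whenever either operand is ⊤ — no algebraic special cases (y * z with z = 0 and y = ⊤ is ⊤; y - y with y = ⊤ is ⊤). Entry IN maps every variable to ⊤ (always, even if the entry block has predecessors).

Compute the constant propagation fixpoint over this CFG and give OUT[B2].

Answer: {a: ⊤, b: ⊤, c: -3, d: -3, e: ⊤, f: 0}

Derivation:
Fixpoint table:
  B0:   IN=(all ⊤)   OUT=(all ⊤)
  B1:   IN=(all ⊤)   OUT={c:-3, d:-3; rest ⊤}
  B2:   IN={c:-3, d:-3; rest ⊤}   OUT={c:-3, d:-3, f:0; rest ⊤}
  B3:   IN=(all ⊤)   OUT=(all ⊤)

Merge at B2: IN[B2] = OUT[B1] = {a: ⊤, b: ⊤, c: -3, d: -3, e: ⊤, f: ⊤}
Applying B2's transfer function to that IN value gives OUT[B2] (row B2 above).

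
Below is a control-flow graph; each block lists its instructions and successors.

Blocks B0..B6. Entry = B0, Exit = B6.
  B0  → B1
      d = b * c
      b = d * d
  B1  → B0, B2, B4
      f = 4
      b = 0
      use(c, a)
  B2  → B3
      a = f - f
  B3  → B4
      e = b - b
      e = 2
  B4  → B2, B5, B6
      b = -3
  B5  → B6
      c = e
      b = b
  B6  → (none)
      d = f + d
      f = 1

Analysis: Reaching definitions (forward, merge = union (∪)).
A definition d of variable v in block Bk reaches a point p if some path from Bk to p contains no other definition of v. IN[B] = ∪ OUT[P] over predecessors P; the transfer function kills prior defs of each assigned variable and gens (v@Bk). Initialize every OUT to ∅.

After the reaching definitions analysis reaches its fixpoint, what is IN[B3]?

Fixpoint table:
  B0:  IN={b@B1, d@B0, f@B1}  OUT={b@B0, d@B0, f@B1}
  B1:  IN={b@B0, d@B0, f@B1}  OUT={b@B1, d@B0, f@B1}
  B2:  IN={a@B2, b@B1, b@B4, d@B0, e@B3, f@B1}  OUT={a@B2, b@B1, b@B4, d@B0, e@B3, f@B1}
  B3:  IN={a@B2, b@B1, b@B4, d@B0, e@B3, f@B1}  OUT={a@B2, b@B1, b@B4, d@B0, e@B3, f@B1}
  B4:  IN={a@B2, b@B1, b@B4, d@B0, e@B3, f@B1}  OUT={a@B2, b@B4, d@B0, e@B3, f@B1}
  B5:  IN={a@B2, b@B4, d@B0, e@B3, f@B1}  OUT={a@B2, b@B5, c@B5, d@B0, e@B3, f@B1}
  B6:  IN={a@B2, b@B4, b@B5, c@B5, d@B0, e@B3, f@B1}  OUT={a@B2, b@B4, b@B5, c@B5, d@B6, e@B3, f@B6}

Merge at B3: IN[B3] = OUT[B2] = {a@B2, b@B1, b@B4, d@B0, e@B3, f@B1}

Answer: {a@B2, b@B1, b@B4, d@B0, e@B3, f@B1}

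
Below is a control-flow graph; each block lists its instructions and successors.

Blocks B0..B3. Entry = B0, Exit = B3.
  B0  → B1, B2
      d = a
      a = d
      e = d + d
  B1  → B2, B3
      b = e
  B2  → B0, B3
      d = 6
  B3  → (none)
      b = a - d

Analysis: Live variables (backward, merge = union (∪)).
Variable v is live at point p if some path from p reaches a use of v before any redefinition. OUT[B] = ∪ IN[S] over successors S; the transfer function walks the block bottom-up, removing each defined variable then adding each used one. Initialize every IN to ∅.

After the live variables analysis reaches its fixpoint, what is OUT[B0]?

Per-block solution:
  B0:  IN={a}  OUT={a, d, e}
  B1:  IN={a, d, e}  OUT={a, d}
  B2:  IN={a}  OUT={a, d}
  B3:  IN={a, d}  OUT={}

Merge at B0: OUT[B0] = IN[B1] ⊔ IN[B2] = {a, d, e}

Answer: {a, d, e}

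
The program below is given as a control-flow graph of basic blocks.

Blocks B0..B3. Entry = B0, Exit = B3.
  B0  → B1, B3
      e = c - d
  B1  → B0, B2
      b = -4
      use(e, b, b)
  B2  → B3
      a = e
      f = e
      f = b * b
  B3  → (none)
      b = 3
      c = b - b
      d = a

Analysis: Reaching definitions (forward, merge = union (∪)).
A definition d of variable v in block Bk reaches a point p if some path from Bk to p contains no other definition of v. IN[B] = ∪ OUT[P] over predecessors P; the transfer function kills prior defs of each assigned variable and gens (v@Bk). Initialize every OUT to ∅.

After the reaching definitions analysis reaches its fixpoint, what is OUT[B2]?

Fixpoint table:
  B0:  IN={b@B1, e@B0}  OUT={b@B1, e@B0}
  B1:  IN={b@B1, e@B0}  OUT={b@B1, e@B0}
  B2:  IN={b@B1, e@B0}  OUT={a@B2, b@B1, e@B0, f@B2}
  B3:  IN={a@B2, b@B1, e@B0, f@B2}  OUT={a@B2, b@B3, c@B3, d@B3, e@B0, f@B2}

Merge at B2: IN[B2] = OUT[B1] = {b@B1, e@B0}
Applying B2's transfer function to that IN value gives OUT[B2] (row B2 above).

Answer: {a@B2, b@B1, e@B0, f@B2}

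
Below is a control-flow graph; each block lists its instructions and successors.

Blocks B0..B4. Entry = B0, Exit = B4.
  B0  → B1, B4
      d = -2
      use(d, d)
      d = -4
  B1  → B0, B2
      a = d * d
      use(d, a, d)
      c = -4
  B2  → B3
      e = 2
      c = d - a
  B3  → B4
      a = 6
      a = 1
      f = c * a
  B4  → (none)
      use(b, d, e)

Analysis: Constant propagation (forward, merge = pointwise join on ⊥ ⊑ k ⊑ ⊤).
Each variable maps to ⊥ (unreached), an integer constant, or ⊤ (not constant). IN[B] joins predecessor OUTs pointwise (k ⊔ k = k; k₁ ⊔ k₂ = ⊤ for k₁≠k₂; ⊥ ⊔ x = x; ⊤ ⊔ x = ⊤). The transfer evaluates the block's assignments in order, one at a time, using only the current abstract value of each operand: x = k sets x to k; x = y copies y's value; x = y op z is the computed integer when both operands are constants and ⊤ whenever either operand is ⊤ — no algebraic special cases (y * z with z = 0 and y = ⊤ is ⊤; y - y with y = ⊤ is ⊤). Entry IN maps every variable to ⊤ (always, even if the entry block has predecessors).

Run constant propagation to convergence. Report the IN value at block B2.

Answer: {a: 16, b: ⊤, c: -4, d: -4, e: ⊤, f: ⊤}

Working:
Fixpoint table:
  B0:  IN=(all ⊤)  OUT={d:-4; rest ⊤}
  B1:  IN={d:-4; rest ⊤}  OUT={a:16, c:-4, d:-4; rest ⊤}
  B2:  IN={a:16, c:-4, d:-4; rest ⊤}  OUT={a:16, c:-20, d:-4, e:2; rest ⊤}
  B3:  IN={a:16, c:-20, d:-4, e:2; rest ⊤}  OUT={a:1, c:-20, d:-4, e:2, f:-20; rest ⊤}
  B4:  IN={d:-4; rest ⊤}  OUT={d:-4; rest ⊤}

Merge at B2: IN[B2] = OUT[B1] = {a: 16, b: ⊤, c: -4, d: -4, e: ⊤, f: ⊤}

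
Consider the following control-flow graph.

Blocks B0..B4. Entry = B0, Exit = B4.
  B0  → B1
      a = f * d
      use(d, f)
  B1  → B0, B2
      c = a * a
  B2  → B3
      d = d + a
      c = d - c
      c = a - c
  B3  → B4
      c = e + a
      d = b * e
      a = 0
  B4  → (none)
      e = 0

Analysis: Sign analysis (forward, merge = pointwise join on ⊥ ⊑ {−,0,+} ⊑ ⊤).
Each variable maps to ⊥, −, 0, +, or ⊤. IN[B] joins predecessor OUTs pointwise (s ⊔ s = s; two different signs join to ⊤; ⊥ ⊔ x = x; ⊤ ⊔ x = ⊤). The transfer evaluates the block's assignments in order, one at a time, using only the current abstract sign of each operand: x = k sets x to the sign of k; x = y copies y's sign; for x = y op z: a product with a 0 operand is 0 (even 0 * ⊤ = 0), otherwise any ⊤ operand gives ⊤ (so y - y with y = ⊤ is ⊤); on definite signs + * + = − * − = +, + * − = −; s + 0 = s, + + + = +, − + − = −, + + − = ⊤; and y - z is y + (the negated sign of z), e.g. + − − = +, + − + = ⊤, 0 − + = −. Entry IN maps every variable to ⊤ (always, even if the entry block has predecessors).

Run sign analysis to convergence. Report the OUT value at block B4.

Answer: {a: 0, b: ⊤, c: ⊤, d: ⊤, e: 0, f: ⊤}

Trace:
Converged values:
  B0: | IN=(all ⊤) | OUT=(all ⊤)
  B1: | IN=(all ⊤) | OUT=(all ⊤)
  B2: | IN=(all ⊤) | OUT=(all ⊤)
  B3: | IN=(all ⊤) | OUT={a:0; rest ⊤}
  B4: | IN={a:0; rest ⊤} | OUT={a:0, e:0; rest ⊤}

Merge at B4: IN[B4] = OUT[B3] = {a: 0, b: ⊤, c: ⊤, d: ⊤, e: ⊤, f: ⊤}
Applying B4's transfer function to that IN value gives OUT[B4] (row B4 above).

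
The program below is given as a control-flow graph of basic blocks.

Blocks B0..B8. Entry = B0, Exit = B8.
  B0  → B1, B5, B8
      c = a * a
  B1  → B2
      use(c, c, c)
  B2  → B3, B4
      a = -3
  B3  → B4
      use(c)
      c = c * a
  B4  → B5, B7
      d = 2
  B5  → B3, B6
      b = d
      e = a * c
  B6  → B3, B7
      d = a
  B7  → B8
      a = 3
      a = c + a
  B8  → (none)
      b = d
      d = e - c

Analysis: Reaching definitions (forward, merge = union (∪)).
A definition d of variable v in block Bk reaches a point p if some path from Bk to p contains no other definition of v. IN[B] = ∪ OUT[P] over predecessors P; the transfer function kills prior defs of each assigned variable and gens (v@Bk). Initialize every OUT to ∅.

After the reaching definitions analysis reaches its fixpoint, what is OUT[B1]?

Converged values:
  B0:   IN={}   OUT={c@B0}
  B1:   IN={c@B0}   OUT={c@B0}
  B2:   IN={c@B0}   OUT={a@B2, c@B0}
  B3:   IN={a@B2, b@B5, c@B0, c@B3, d@B4, d@B6, e@B5}   OUT={a@B2, b@B5, c@B3, d@B4, d@B6, e@B5}
  B4:   IN={a@B2, b@B5, c@B0, c@B3, d@B4, d@B6, e@B5}   OUT={a@B2, b@B5, c@B0, c@B3, d@B4, e@B5}
  B5:   IN={a@B2, b@B5, c@B0, c@B3, d@B4, e@B5}   OUT={a@B2, b@B5, c@B0, c@B3, d@B4, e@B5}
  B6:   IN={a@B2, b@B5, c@B0, c@B3, d@B4, e@B5}   OUT={a@B2, b@B5, c@B0, c@B3, d@B6, e@B5}
  B7:   IN={a@B2, b@B5, c@B0, c@B3, d@B4, d@B6, e@B5}   OUT={a@B7, b@B5, c@B0, c@B3, d@B4, d@B6, e@B5}
  B8:   IN={a@B7, b@B5, c@B0, c@B3, d@B4, d@B6, e@B5}   OUT={a@B7, b@B8, c@B0, c@B3, d@B8, e@B5}

Merge at B1: IN[B1] = OUT[B0] = {c@B0}
Applying B1's transfer function to that IN value gives OUT[B1] (row B1 above).

Answer: {c@B0}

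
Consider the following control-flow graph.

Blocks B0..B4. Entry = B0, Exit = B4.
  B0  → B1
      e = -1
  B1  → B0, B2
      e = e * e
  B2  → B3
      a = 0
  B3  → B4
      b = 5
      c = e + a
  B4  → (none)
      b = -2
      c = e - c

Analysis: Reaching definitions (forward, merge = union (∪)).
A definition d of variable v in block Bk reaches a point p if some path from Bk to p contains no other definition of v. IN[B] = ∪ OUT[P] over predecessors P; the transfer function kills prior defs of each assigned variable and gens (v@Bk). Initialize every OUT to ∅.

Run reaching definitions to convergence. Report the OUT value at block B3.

Answer: {a@B2, b@B3, c@B3, e@B1}

Derivation:
Converged values:
  B0:  IN={e@B1}  OUT={e@B0}
  B1:  IN={e@B0}  OUT={e@B1}
  B2:  IN={e@B1}  OUT={a@B2, e@B1}
  B3:  IN={a@B2, e@B1}  OUT={a@B2, b@B3, c@B3, e@B1}
  B4:  IN={a@B2, b@B3, c@B3, e@B1}  OUT={a@B2, b@B4, c@B4, e@B1}

Merge at B3: IN[B3] = OUT[B2] = {a@B2, e@B1}
Applying B3's transfer function to that IN value gives OUT[B3] (row B3 above).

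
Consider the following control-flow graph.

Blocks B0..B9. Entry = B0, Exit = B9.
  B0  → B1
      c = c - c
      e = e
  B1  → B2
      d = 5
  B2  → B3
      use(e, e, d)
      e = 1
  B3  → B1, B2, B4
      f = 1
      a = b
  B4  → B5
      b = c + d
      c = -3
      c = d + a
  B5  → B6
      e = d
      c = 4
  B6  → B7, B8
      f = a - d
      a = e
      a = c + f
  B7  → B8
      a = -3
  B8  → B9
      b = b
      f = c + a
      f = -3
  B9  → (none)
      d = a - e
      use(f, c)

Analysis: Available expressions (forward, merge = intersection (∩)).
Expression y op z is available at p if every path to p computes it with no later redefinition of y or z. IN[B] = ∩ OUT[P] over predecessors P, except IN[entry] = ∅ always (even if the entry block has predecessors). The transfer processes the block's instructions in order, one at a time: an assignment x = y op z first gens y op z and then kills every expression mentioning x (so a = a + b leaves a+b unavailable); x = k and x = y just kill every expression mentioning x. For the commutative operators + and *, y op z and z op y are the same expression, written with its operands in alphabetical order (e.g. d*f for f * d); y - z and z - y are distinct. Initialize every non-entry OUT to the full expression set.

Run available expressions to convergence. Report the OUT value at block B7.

Fixpoint table:
  B0:   IN={}   OUT={}
  B1:   IN={}   OUT={}
  B2:   IN={}   OUT={}
  B3:   IN={}   OUT={}
  B4:   IN={}   OUT={a+d}
  B5:   IN={a+d}   OUT={a+d}
  B6:   IN={a+d}   OUT={c+f}
  B7:   IN={c+f}   OUT={c+f}
  B8:   IN={c+f}   OUT={a+c}
  B9:   IN={a+c}   OUT={a+c, a-e}

Merge at B7: IN[B7] = OUT[B6] = {c+f}
Applying B7's transfer function to that IN value gives OUT[B7] (row B7 above).

Answer: {c+f}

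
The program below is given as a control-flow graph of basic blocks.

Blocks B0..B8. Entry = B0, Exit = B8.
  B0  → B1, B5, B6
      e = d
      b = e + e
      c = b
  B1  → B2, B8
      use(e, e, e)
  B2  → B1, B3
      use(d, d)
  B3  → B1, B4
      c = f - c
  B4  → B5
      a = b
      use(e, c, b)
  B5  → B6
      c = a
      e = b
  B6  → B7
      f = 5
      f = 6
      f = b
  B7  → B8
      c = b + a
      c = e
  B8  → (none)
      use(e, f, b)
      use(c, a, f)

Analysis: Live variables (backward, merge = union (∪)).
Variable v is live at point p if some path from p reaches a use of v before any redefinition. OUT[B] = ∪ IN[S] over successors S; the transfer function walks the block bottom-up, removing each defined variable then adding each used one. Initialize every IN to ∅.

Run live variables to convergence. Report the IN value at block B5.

Answer: {a, b}

Derivation:
Converged values:
  B0:  IN={a, d, f}  OUT={a, b, c, d, e, f}
  B1:  IN={a, b, c, d, e, f}  OUT={a, b, c, d, e, f}
  B2:  IN={a, b, c, d, e, f}  OUT={a, b, c, d, e, f}
  B3:  IN={a, b, c, d, e, f}  OUT={a, b, c, d, e, f}
  B4:  IN={b, c, e}  OUT={a, b}
  B5:  IN={a, b}  OUT={a, b, e}
  B6:  IN={a, b, e}  OUT={a, b, e, f}
  B7:  IN={a, b, e, f}  OUT={a, b, c, e, f}
  B8:  IN={a, b, c, e, f}  OUT={}

Merge at B5: OUT[B5] = IN[B6] = {a, b, e}
Applying B5's transfer function to that OUT value gives IN[B5] (row B5 above).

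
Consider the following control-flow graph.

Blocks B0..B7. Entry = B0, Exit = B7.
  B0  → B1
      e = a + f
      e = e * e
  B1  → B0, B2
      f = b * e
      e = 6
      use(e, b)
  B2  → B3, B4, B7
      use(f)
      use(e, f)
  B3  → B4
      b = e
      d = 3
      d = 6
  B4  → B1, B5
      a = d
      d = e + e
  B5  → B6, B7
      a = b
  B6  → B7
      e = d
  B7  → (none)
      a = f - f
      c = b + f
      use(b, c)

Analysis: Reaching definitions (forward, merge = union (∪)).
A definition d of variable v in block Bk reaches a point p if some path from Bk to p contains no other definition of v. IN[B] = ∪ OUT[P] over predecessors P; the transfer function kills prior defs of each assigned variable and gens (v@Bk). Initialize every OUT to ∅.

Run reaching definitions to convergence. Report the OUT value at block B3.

Answer: {a@B4, b@B3, d@B3, e@B1, f@B1}

Working:
Fixpoint table:
  B0:  IN={a@B4, b@B3, d@B4, e@B1, f@B1}  OUT={a@B4, b@B3, d@B4, e@B0, f@B1}
  B1:  IN={a@B4, b@B3, d@B4, e@B0, e@B1, f@B1}  OUT={a@B4, b@B3, d@B4, e@B1, f@B1}
  B2:  IN={a@B4, b@B3, d@B4, e@B1, f@B1}  OUT={a@B4, b@B3, d@B4, e@B1, f@B1}
  B3:  IN={a@B4, b@B3, d@B4, e@B1, f@B1}  OUT={a@B4, b@B3, d@B3, e@B1, f@B1}
  B4:  IN={a@B4, b@B3, d@B3, d@B4, e@B1, f@B1}  OUT={a@B4, b@B3, d@B4, e@B1, f@B1}
  B5:  IN={a@B4, b@B3, d@B4, e@B1, f@B1}  OUT={a@B5, b@B3, d@B4, e@B1, f@B1}
  B6:  IN={a@B5, b@B3, d@B4, e@B1, f@B1}  OUT={a@B5, b@B3, d@B4, e@B6, f@B1}
  B7:  IN={a@B4, a@B5, b@B3, d@B4, e@B1, e@B6, f@B1}  OUT={a@B7, b@B3, c@B7, d@B4, e@B1, e@B6, f@B1}

Merge at B3: IN[B3] = OUT[B2] = {a@B4, b@B3, d@B4, e@B1, f@B1}
Applying B3's transfer function to that IN value gives OUT[B3] (row B3 above).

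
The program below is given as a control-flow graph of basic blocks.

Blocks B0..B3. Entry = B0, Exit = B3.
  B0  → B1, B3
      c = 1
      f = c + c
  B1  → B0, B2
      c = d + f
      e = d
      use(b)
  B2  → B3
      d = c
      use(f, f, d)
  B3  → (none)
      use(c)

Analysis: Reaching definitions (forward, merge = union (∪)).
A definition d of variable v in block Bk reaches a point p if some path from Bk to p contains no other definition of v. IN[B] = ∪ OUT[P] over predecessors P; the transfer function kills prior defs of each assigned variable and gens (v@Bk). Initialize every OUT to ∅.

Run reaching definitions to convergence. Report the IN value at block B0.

Answer: {c@B1, e@B1, f@B0}

Working:
Per-block solution:
  B0:  IN={c@B1, e@B1, f@B0}  OUT={c@B0, e@B1, f@B0}
  B1:  IN={c@B0, e@B1, f@B0}  OUT={c@B1, e@B1, f@B0}
  B2:  IN={c@B1, e@B1, f@B0}  OUT={c@B1, d@B2, e@B1, f@B0}
  B3:  IN={c@B0, c@B1, d@B2, e@B1, f@B0}  OUT={c@B0, c@B1, d@B2, e@B1, f@B0}

Merge at B0 (entry node, so the boundary value {} is joined with the incoming edge(s)): IN[B0] = {} ⊔ OUT[B1] = {c@B1, e@B1, f@B0}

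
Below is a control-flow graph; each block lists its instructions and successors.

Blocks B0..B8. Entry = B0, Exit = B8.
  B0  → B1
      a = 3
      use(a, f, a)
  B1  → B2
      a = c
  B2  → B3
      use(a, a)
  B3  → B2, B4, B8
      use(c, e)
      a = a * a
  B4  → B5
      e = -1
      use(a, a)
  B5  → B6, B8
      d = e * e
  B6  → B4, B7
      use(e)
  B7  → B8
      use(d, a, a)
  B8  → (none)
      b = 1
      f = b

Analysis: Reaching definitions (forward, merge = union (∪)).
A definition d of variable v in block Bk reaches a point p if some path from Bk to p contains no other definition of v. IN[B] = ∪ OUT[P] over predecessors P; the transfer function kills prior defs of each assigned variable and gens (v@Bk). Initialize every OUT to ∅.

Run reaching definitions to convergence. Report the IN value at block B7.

Answer: {a@B3, d@B5, e@B4}

Working:
Fixpoint table:
  B0:   IN={}   OUT={a@B0}
  B1:   IN={a@B0}   OUT={a@B1}
  B2:   IN={a@B1, a@B3}   OUT={a@B1, a@B3}
  B3:   IN={a@B1, a@B3}   OUT={a@B3}
  B4:   IN={a@B3, d@B5, e@B4}   OUT={a@B3, d@B5, e@B4}
  B5:   IN={a@B3, d@B5, e@B4}   OUT={a@B3, d@B5, e@B4}
  B6:   IN={a@B3, d@B5, e@B4}   OUT={a@B3, d@B5, e@B4}
  B7:   IN={a@B3, d@B5, e@B4}   OUT={a@B3, d@B5, e@B4}
  B8:   IN={a@B3, d@B5, e@B4}   OUT={a@B3, b@B8, d@B5, e@B4, f@B8}

Merge at B7: IN[B7] = OUT[B6] = {a@B3, d@B5, e@B4}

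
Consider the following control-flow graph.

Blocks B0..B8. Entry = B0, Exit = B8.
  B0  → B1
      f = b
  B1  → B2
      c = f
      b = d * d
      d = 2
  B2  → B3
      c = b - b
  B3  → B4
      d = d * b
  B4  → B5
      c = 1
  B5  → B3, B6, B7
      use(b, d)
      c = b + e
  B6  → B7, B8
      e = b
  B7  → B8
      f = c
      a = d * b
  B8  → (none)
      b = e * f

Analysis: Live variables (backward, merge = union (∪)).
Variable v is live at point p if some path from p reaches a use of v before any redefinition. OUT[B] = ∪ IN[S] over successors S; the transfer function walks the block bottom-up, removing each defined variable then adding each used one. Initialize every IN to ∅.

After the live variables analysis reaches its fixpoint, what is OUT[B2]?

Fixpoint table:
  B0:  IN={b, d, e}  OUT={d, e, f}
  B1:  IN={d, e, f}  OUT={b, d, e, f}
  B2:  IN={b, d, e, f}  OUT={b, d, e, f}
  B3:  IN={b, d, e, f}  OUT={b, d, e, f}
  B4:  IN={b, d, e, f}  OUT={b, d, e, f}
  B5:  IN={b, d, e, f}  OUT={b, c, d, e, f}
  B6:  IN={b, c, d, f}  OUT={b, c, d, e, f}
  B7:  IN={b, c, d, e}  OUT={e, f}
  B8:  IN={e, f}  OUT={}

Merge at B2: OUT[B2] = IN[B3] = {b, d, e, f}

Answer: {b, d, e, f}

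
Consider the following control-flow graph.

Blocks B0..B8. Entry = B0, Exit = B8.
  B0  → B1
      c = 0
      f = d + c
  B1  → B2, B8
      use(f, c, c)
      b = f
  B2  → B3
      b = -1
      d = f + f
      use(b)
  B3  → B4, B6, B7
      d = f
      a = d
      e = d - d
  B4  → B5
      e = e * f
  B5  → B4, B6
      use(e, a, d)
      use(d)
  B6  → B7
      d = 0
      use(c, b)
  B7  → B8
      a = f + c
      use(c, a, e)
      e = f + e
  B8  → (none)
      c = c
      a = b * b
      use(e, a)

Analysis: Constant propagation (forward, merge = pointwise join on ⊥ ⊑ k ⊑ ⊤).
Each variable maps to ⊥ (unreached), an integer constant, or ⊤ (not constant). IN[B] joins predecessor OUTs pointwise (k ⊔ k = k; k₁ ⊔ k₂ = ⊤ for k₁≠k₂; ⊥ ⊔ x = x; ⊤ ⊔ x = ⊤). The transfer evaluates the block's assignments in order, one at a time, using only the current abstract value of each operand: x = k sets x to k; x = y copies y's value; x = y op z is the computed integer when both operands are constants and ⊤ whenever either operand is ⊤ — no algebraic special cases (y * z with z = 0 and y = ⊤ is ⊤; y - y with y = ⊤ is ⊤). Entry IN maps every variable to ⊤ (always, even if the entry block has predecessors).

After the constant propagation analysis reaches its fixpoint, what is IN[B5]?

Answer: {a: ⊤, b: -1, c: 0, d: ⊤, e: ⊤, f: ⊤}

Working:
Fixpoint table:
  B0:   IN=(all ⊤)   OUT={c:0; rest ⊤}
  B1:   IN={c:0; rest ⊤}   OUT={c:0; rest ⊤}
  B2:   IN={c:0; rest ⊤}   OUT={b:-1, c:0; rest ⊤}
  B3:   IN={b:-1, c:0; rest ⊤}   OUT={b:-1, c:0; rest ⊤}
  B4:   IN={b:-1, c:0; rest ⊤}   OUT={b:-1, c:0; rest ⊤}
  B5:   IN={b:-1, c:0; rest ⊤}   OUT={b:-1, c:0; rest ⊤}
  B6:   IN={b:-1, c:0; rest ⊤}   OUT={b:-1, c:0, d:0; rest ⊤}
  B7:   IN={b:-1, c:0; rest ⊤}   OUT={b:-1, c:0; rest ⊤}
  B8:   IN={c:0; rest ⊤}   OUT={c:0; rest ⊤}

Merge at B5: IN[B5] = OUT[B4] = {a: ⊤, b: -1, c: 0, d: ⊤, e: ⊤, f: ⊤}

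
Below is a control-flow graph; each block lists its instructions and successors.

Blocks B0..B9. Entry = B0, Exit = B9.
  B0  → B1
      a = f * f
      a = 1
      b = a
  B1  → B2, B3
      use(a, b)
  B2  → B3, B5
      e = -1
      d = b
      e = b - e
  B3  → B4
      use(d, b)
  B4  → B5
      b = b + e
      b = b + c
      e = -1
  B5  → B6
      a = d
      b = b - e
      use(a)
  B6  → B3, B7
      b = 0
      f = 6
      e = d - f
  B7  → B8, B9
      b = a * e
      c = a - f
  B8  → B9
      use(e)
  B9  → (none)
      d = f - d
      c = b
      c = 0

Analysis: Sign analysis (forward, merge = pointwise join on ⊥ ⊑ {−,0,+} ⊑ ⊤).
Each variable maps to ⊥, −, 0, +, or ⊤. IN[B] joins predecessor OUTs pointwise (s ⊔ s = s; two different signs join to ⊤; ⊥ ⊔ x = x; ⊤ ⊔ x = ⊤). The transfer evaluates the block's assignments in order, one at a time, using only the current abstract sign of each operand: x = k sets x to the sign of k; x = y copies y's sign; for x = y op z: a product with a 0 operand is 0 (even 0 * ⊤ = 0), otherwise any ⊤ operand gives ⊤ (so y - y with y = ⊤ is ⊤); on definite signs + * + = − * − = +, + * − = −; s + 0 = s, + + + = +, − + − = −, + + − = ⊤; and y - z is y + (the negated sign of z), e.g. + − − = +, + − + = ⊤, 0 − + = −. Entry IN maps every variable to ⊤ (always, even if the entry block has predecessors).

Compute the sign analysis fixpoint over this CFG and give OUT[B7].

Answer: {a: ⊤, b: ⊤, c: ⊤, d: ⊤, e: ⊤, f: +}

Trace:
Converged values:
  B0:   IN=(all ⊤)   OUT={a:+, b:+; rest ⊤}
  B1:   IN={a:+, b:+; rest ⊤}   OUT={a:+, b:+; rest ⊤}
  B2:   IN={a:+, b:+; rest ⊤}   OUT={a:+, b:+, d:+, e:+; rest ⊤}
  B3:   IN=(all ⊤)   OUT=(all ⊤)
  B4:   IN=(all ⊤)   OUT={e:-; rest ⊤}
  B5:   IN=(all ⊤)   OUT=(all ⊤)
  B6:   IN=(all ⊤)   OUT={b:0, f:+; rest ⊤}
  B7:   IN={b:0, f:+; rest ⊤}   OUT={f:+; rest ⊤}
  B8:   IN={f:+; rest ⊤}   OUT={f:+; rest ⊤}
  B9:   IN={f:+; rest ⊤}   OUT={c:0, f:+; rest ⊤}

Merge at B7: IN[B7] = OUT[B6] = {a: ⊤, b: 0, c: ⊤, d: ⊤, e: ⊤, f: +}
Applying B7's transfer function to that IN value gives OUT[B7] (row B7 above).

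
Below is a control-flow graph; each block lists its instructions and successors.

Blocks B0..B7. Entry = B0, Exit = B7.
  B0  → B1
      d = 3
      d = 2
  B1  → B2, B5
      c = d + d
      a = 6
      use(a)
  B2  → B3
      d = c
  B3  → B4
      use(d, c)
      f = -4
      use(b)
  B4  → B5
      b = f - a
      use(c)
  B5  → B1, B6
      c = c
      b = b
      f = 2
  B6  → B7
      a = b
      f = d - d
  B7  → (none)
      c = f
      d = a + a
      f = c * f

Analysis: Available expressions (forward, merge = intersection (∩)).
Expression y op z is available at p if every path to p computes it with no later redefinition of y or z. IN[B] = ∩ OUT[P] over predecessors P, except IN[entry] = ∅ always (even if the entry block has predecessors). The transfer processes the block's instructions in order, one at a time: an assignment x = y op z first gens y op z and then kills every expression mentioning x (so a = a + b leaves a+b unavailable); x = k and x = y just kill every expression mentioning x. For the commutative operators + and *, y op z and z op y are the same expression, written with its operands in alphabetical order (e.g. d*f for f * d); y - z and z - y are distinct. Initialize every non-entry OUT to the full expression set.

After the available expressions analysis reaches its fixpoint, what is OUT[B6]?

Answer: {d-d}

Trace:
Converged values:
  B0: | IN={} | OUT={}
  B1: | IN={} | OUT={d+d}
  B2: | IN={d+d} | OUT={}
  B3: | IN={} | OUT={}
  B4: | IN={} | OUT={f-a}
  B5: | IN={} | OUT={}
  B6: | IN={} | OUT={d-d}
  B7: | IN={d-d} | OUT={a+a}

Merge at B6: IN[B6] = OUT[B5] = {}
Applying B6's transfer function to that IN value gives OUT[B6] (row B6 above).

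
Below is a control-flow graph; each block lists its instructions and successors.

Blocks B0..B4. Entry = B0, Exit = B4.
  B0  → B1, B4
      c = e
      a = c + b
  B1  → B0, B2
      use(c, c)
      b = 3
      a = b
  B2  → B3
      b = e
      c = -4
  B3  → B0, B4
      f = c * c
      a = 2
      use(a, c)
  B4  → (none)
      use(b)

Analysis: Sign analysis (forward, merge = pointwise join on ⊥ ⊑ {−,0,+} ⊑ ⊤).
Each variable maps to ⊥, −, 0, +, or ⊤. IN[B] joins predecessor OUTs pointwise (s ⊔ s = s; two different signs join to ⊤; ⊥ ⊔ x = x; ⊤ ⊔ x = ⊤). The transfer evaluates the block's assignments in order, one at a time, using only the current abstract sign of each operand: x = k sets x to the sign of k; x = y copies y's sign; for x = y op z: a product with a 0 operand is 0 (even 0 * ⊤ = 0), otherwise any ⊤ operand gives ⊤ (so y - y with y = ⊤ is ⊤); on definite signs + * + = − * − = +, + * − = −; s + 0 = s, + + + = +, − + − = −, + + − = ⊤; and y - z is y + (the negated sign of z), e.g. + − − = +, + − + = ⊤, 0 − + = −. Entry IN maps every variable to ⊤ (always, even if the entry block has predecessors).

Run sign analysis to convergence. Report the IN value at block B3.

Answer: {a: +, b: ⊤, c: -, d: ⊤, e: ⊤, f: ⊤}

Working:
Per-block solution:
  B0:  IN=(all ⊤)  OUT=(all ⊤)
  B1:  IN=(all ⊤)  OUT={a:+, b:+; rest ⊤}
  B2:  IN={a:+, b:+; rest ⊤}  OUT={a:+, c:-; rest ⊤}
  B3:  IN={a:+, c:-; rest ⊤}  OUT={a:+, c:-, f:+; rest ⊤}
  B4:  IN=(all ⊤)  OUT=(all ⊤)

Merge at B3: IN[B3] = OUT[B2] = {a: +, b: ⊤, c: -, d: ⊤, e: ⊤, f: ⊤}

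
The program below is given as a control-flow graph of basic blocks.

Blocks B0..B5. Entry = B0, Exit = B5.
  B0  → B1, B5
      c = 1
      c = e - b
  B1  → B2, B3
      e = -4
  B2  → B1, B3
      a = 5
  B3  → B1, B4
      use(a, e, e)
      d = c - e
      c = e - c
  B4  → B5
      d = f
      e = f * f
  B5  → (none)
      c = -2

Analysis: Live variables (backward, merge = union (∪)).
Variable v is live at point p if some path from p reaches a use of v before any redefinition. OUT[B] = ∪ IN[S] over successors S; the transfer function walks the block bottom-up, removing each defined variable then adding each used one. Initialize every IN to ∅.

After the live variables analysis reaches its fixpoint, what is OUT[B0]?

Converged values:
  B0:  IN={a, b, e, f}  OUT={a, c, f}
  B1:  IN={a, c, f}  OUT={a, c, e, f}
  B2:  IN={c, e, f}  OUT={a, c, e, f}
  B3:  IN={a, c, e, f}  OUT={a, c, f}
  B4:  IN={f}  OUT={}
  B5:  IN={}  OUT={}

Merge at B0: OUT[B0] = IN[B1] ⊔ IN[B5] = {a, c, f}

Answer: {a, c, f}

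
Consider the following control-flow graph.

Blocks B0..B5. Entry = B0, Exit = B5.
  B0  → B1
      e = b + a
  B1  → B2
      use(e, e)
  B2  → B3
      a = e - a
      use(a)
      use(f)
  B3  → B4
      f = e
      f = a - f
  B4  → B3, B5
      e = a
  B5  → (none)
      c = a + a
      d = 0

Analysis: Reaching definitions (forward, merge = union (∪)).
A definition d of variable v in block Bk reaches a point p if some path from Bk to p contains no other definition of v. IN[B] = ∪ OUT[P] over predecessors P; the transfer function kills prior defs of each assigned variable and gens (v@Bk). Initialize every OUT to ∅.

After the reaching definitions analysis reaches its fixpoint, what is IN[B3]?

Fixpoint table:
  B0: | IN={} | OUT={e@B0}
  B1: | IN={e@B0} | OUT={e@B0}
  B2: | IN={e@B0} | OUT={a@B2, e@B0}
  B3: | IN={a@B2, e@B0, e@B4, f@B3} | OUT={a@B2, e@B0, e@B4, f@B3}
  B4: | IN={a@B2, e@B0, e@B4, f@B3} | OUT={a@B2, e@B4, f@B3}
  B5: | IN={a@B2, e@B4, f@B3} | OUT={a@B2, c@B5, d@B5, e@B4, f@B3}

Merge at B3: IN[B3] = OUT[B2] ⊔ OUT[B4] = {a@B2, e@B0, e@B4, f@B3}

Answer: {a@B2, e@B0, e@B4, f@B3}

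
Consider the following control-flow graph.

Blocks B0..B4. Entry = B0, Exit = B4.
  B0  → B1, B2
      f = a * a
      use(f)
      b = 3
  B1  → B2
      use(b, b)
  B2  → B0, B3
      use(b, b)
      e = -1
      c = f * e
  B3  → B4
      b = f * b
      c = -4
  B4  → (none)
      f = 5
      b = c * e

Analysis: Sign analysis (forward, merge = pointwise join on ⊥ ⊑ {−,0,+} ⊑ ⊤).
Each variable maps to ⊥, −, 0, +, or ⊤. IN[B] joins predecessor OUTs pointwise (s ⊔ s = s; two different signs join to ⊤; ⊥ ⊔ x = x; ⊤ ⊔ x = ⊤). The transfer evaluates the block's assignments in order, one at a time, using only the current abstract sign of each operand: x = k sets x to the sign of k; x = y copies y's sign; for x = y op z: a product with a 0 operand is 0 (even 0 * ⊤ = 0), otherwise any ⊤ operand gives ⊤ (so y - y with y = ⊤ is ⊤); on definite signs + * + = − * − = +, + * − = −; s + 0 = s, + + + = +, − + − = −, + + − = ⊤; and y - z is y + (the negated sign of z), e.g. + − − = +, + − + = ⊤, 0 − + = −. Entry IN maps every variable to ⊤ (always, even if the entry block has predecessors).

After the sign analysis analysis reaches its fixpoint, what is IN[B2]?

Fixpoint table:
  B0: | IN=(all ⊤) | OUT={b:+; rest ⊤}
  B1: | IN={b:+; rest ⊤} | OUT={b:+; rest ⊤}
  B2: | IN={b:+; rest ⊤} | OUT={b:+, e:-; rest ⊤}
  B3: | IN={b:+, e:-; rest ⊤} | OUT={c:-, e:-; rest ⊤}
  B4: | IN={c:-, e:-; rest ⊤} | OUT={b:+, c:-, e:-, f:+; rest ⊤}

Merge at B2: IN[B2] = OUT[B0] ⊔ OUT[B1] = {a: ⊤, b: +, c: ⊤, d: ⊤, e: ⊤, f: ⊤}

Answer: {a: ⊤, b: +, c: ⊤, d: ⊤, e: ⊤, f: ⊤}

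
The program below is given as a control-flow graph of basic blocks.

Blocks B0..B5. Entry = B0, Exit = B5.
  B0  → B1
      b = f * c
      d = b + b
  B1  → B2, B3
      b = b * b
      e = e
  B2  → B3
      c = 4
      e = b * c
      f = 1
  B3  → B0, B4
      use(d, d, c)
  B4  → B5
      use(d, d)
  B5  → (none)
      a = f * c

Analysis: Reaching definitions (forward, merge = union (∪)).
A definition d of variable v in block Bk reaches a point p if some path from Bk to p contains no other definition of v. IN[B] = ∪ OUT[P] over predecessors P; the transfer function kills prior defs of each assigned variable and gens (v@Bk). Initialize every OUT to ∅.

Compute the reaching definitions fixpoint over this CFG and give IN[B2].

Answer: {b@B1, c@B2, d@B0, e@B1, f@B2}

Trace:
Fixpoint table:
  B0:   IN={b@B1, c@B2, d@B0, e@B1, e@B2, f@B2}   OUT={b@B0, c@B2, d@B0, e@B1, e@B2, f@B2}
  B1:   IN={b@B0, c@B2, d@B0, e@B1, e@B2, f@B2}   OUT={b@B1, c@B2, d@B0, e@B1, f@B2}
  B2:   IN={b@B1, c@B2, d@B0, e@B1, f@B2}   OUT={b@B1, c@B2, d@B0, e@B2, f@B2}
  B3:   IN={b@B1, c@B2, d@B0, e@B1, e@B2, f@B2}   OUT={b@B1, c@B2, d@B0, e@B1, e@B2, f@B2}
  B4:   IN={b@B1, c@B2, d@B0, e@B1, e@B2, f@B2}   OUT={b@B1, c@B2, d@B0, e@B1, e@B2, f@B2}
  B5:   IN={b@B1, c@B2, d@B0, e@B1, e@B2, f@B2}   OUT={a@B5, b@B1, c@B2, d@B0, e@B1, e@B2, f@B2}

Merge at B2: IN[B2] = OUT[B1] = {b@B1, c@B2, d@B0, e@B1, f@B2}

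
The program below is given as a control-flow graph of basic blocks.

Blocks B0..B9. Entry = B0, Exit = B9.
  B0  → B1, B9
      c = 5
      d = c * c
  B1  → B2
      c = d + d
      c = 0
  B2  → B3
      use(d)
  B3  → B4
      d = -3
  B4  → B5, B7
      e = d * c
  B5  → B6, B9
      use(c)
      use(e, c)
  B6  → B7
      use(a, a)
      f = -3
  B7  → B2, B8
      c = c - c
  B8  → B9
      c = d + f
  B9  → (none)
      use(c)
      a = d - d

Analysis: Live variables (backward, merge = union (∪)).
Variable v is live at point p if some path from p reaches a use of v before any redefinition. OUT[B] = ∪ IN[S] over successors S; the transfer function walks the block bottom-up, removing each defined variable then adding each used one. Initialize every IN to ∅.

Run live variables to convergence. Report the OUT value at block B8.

Fixpoint table:
  B0:  IN={a, f}  OUT={a, c, d, f}
  B1:  IN={a, d, f}  OUT={a, c, d, f}
  B2:  IN={a, c, d, f}  OUT={a, c, f}
  B3:  IN={a, c, f}  OUT={a, c, d, f}
  B4:  IN={a, c, d, f}  OUT={a, c, d, e, f}
  B5:  IN={a, c, d, e}  OUT={a, c, d}
  B6:  IN={a, c, d}  OUT={a, c, d, f}
  B7:  IN={a, c, d, f}  OUT={a, c, d, f}
  B8:  IN={d, f}  OUT={c, d}
  B9:  IN={c, d}  OUT={}

Merge at B8: OUT[B8] = IN[B9] = {c, d}

Answer: {c, d}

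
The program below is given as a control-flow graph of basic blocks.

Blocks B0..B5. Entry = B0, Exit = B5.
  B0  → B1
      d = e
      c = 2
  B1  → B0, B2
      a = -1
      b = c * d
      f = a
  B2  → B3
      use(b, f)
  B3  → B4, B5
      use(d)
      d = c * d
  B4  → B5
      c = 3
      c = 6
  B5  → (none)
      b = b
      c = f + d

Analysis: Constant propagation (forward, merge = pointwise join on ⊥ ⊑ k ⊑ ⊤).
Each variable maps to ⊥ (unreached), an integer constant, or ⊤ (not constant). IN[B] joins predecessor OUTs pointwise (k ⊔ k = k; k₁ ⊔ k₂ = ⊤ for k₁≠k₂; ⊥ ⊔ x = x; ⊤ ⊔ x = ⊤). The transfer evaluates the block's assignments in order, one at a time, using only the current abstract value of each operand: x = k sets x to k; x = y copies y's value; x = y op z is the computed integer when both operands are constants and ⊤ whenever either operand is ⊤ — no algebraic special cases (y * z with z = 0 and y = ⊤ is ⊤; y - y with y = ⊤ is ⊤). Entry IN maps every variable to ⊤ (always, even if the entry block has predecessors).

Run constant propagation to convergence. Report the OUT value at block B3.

Answer: {a: -1, b: ⊤, c: 2, d: ⊤, e: ⊤, f: -1}

Trace:
Per-block solution:
  B0:   IN=(all ⊤)   OUT={c:2; rest ⊤}
  B1:   IN={c:2; rest ⊤}   OUT={a:-1, c:2, f:-1; rest ⊤}
  B2:   IN={a:-1, c:2, f:-1; rest ⊤}   OUT={a:-1, c:2, f:-1; rest ⊤}
  B3:   IN={a:-1, c:2, f:-1; rest ⊤}   OUT={a:-1, c:2, f:-1; rest ⊤}
  B4:   IN={a:-1, c:2, f:-1; rest ⊤}   OUT={a:-1, c:6, f:-1; rest ⊤}
  B5:   IN={a:-1, f:-1; rest ⊤}   OUT={a:-1, f:-1; rest ⊤}

Merge at B3: IN[B3] = OUT[B2] = {a: -1, b: ⊤, c: 2, d: ⊤, e: ⊤, f: -1}
Applying B3's transfer function to that IN value gives OUT[B3] (row B3 above).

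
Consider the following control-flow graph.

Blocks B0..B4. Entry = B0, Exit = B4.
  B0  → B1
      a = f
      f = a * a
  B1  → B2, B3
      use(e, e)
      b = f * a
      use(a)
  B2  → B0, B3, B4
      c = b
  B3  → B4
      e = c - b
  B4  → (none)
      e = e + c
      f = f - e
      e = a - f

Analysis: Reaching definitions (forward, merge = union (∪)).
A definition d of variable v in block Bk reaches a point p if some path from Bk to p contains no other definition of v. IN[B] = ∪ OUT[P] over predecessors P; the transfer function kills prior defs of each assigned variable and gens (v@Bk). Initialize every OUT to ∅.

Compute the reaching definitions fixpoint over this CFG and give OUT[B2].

Answer: {a@B0, b@B1, c@B2, f@B0}

Working:
Fixpoint table:
  B0: | IN={a@B0, b@B1, c@B2, f@B0} | OUT={a@B0, b@B1, c@B2, f@B0}
  B1: | IN={a@B0, b@B1, c@B2, f@B0} | OUT={a@B0, b@B1, c@B2, f@B0}
  B2: | IN={a@B0, b@B1, c@B2, f@B0} | OUT={a@B0, b@B1, c@B2, f@B0}
  B3: | IN={a@B0, b@B1, c@B2, f@B0} | OUT={a@B0, b@B1, c@B2, e@B3, f@B0}
  B4: | IN={a@B0, b@B1, c@B2, e@B3, f@B0} | OUT={a@B0, b@B1, c@B2, e@B4, f@B4}

Merge at B2: IN[B2] = OUT[B1] = {a@B0, b@B1, c@B2, f@B0}
Applying B2's transfer function to that IN value gives OUT[B2] (row B2 above).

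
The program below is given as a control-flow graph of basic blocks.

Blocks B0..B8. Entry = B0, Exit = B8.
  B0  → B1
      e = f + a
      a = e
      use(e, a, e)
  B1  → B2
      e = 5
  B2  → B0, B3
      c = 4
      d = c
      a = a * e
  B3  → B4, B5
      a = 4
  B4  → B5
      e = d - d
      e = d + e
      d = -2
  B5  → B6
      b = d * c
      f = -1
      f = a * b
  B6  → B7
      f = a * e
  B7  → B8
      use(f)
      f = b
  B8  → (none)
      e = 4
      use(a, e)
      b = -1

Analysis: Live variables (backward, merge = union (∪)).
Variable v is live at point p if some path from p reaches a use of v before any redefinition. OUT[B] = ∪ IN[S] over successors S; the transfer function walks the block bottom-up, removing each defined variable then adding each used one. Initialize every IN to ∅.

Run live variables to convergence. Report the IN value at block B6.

Converged values:
  B0:   IN={a, f}   OUT={a, f}
  B1:   IN={a, f}   OUT={a, e, f}
  B2:   IN={a, e, f}   OUT={a, c, d, e, f}
  B3:   IN={c, d, e}   OUT={a, c, d, e}
  B4:   IN={a, c, d}   OUT={a, c, d, e}
  B5:   IN={a, c, d, e}   OUT={a, b, e}
  B6:   IN={a, b, e}   OUT={a, b, f}
  B7:   IN={a, b, f}   OUT={a}
  B8:   IN={a}   OUT={}

Merge at B6: OUT[B6] = IN[B7] = {a, b, f}
Applying B6's transfer function to that OUT value gives IN[B6] (row B6 above).

Answer: {a, b, e}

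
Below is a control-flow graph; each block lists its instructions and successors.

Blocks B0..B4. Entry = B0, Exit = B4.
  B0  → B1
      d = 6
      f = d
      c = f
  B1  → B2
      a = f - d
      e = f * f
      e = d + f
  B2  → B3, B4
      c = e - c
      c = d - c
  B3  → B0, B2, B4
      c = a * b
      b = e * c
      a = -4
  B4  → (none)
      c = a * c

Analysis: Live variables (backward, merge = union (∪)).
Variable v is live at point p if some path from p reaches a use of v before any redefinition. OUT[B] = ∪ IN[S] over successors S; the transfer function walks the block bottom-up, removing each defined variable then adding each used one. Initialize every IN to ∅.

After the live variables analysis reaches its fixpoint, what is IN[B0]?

Answer: {b}

Trace:
Fixpoint table:
  B0:   IN={b}   OUT={b, c, d, f}
  B1:   IN={b, c, d, f}   OUT={a, b, c, d, e}
  B2:   IN={a, b, c, d, e}   OUT={a, b, c, d, e}
  B3:   IN={a, b, d, e}   OUT={a, b, c, d, e}
  B4:   IN={a, c}   OUT={}

Merge at B0: OUT[B0] = IN[B1] = {b, c, d, f}
Applying B0's transfer function to that OUT value gives IN[B0] (row B0 above).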